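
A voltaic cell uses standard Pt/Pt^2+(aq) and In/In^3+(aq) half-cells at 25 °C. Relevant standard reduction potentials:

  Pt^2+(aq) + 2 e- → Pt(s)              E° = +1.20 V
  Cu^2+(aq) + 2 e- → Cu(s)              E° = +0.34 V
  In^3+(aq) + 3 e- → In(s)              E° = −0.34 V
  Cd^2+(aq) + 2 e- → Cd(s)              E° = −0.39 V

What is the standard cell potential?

Of the two couples in this cell, the one with the more positive reduction potential is reduced at the cathode: here that is Pt²⁺/Pt (+1.20 V); In³⁺/In (−0.34 V) is the anode.
E°cell = E°(cathode) − E°(anode) = +1.20 − (−0.34) = +1.54 V.

+1.54 V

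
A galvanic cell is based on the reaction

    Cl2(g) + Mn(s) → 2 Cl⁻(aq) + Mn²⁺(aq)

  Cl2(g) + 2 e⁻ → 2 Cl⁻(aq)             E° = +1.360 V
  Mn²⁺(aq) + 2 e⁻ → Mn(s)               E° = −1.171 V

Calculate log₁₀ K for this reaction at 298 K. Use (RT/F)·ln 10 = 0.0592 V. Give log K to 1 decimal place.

log K = 85.5

The Cl₂/Cl⁻ couple is reduced (cathode); E°cell = +1.360 − (−1.171) = +2.531 V with n = 2.
At equilibrium E = 0, so log K = nE°cell / 0.0592 = (2)(+2.531) / 0.0592 = 85.5.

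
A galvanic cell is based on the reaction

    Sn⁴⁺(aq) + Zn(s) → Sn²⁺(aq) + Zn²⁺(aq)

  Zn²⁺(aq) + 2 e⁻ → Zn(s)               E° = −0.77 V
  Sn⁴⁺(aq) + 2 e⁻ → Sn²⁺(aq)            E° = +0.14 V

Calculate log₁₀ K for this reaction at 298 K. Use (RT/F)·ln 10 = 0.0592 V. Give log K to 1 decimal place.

log K = 30.7

The Sn⁴⁺/Sn²⁺ couple is reduced (cathode); E°cell = +0.14 − (−0.77) = +0.91 V with n = 2.
At equilibrium E = 0, so log K = nE°cell / 0.0592 = (2)(+0.91) / 0.0592 = 30.7.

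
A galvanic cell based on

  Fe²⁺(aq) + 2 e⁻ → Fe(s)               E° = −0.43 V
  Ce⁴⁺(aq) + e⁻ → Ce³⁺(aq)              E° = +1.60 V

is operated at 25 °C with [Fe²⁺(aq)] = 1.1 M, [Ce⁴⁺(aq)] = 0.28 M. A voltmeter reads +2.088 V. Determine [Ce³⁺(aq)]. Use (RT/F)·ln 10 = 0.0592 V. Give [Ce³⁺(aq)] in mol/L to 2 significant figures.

0.028 M

The Ce⁴⁺/Ce³⁺ couple has the larger reduction potential, so it is the cathode: E°cell = +1.60 − (−0.43) = +2.03 V and n = 2.
From the Nernst equation, log Q = n(E° − E)/0.0592 = 2·(+2.03 − (+2.088))/0.0592 = −1.959.
The balanced reaction is 2 Ce⁴⁺(aq) + Fe(s) → 2 Ce³⁺(aq) + Fe²⁺(aq), so Q = ([Ce³⁺(aq)]^2·[Fe²⁺(aq)]) / [Ce⁴⁺(aq)]^2.
Isolating [Ce³⁺(aq)] in Q = 10^{−1.959} yields log [Ce³⁺(aq)] = −1.553, i.e. 0.028 M.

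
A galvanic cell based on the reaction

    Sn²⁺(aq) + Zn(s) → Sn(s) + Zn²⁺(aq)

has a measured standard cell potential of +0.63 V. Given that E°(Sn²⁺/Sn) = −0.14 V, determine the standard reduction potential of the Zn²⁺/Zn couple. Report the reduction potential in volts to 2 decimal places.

In the reaction as written the Sn²⁺/Sn couple is reduced (cathode) and Zn²⁺/Zn is oxidized (anode), so E°cell = E°(Sn²⁺/Sn) − E°(Zn²⁺/Zn).
E°(Zn²⁺/Zn) = E°(cathode) − E°cell = −0.14 − (+0.63) = −0.77 V.

−0.77 V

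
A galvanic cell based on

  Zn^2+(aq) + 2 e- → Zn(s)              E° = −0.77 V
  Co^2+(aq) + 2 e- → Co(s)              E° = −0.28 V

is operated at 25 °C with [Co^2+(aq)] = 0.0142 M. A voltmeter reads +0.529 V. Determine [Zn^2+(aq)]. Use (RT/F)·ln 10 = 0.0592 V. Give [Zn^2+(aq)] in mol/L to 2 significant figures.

0.00068 M

With Co²⁺/Co at the cathode and Zn²⁺/Zn at the anode, E°cell = −0.28 − (−0.77) = +0.49 V (n = 2).
Rearranging E = E° − (0.0592/n)·log Q gives log Q = 2(+0.49 − (+0.529))/0.0592 = −1.318.
Balancing electrons gives Co^2+(aq) + Zn(s) → Co(s) + Zn^2+(aq); thus Q = [Zn^2+(aq)] / [Co^2+(aq)].
Substituting the known concentrations and solving, log [Zn^2+(aq)] = −3.166 and [Zn^2+(aq)] = 0.00068 M.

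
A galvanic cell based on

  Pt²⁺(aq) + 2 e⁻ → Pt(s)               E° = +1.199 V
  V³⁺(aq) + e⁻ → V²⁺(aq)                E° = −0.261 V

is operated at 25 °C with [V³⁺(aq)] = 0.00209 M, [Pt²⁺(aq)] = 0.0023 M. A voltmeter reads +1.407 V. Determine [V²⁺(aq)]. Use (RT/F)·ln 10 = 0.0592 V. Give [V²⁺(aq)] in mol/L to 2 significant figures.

0.0055 M

Pt²⁺/Pt is the cathode (higher E°); E°cell = +1.199 − (−0.261) = +1.460 V with n = 2.
From the Nernst equation, log Q = n(E° − E)/0.0592 = 2·(+1.460 − (+1.407))/0.0592 = 1.791.
For Pt²⁺(aq) + 2 V²⁺(aq) → Pt(s) + 2 V³⁺(aq), the reaction quotient is Q = [V³⁺(aq)]^2 / ([Pt²⁺(aq)]·[V²⁺(aq)]^2).
Isolating [V²⁺(aq)] in Q = 10^{1.791} yields log [V²⁺(aq)] = −2.256, i.e. 0.0055 M.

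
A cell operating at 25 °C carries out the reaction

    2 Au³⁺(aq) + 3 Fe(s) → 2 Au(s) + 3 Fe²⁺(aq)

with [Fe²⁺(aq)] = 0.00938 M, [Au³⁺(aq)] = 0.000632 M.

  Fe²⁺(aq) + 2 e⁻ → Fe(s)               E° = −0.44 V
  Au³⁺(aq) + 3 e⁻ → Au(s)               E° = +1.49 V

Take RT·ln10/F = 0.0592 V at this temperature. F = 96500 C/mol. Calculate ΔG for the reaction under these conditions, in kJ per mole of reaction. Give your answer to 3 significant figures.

−1120 kJ/mol

The standard cell potential is +1.49 − (−0.44) = +1.93 V, with n = 6 electrons in the balanced equation.
Here Q = [Fe²⁺(aq)]^3 / [Au³⁺(aq)]^2 = 2.07 (log Q = 0.315), giving E = +1.93 − (0.0592/6)·(0.315) = +1.9269 V.
ΔG = −nFE = −(6)(96500)(+1.9269) J/mol = −1120 kJ/mol.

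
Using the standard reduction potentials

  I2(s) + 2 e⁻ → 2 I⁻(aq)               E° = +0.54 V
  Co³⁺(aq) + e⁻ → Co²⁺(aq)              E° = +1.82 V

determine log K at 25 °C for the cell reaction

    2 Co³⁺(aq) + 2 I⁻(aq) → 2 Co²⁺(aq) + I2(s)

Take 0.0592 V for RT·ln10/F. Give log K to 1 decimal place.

log K = 43.2

The Co³⁺/Co²⁺ couple is reduced (cathode); E°cell = +1.82 − (+0.54) = +1.28 V with n = 2.
At equilibrium E = 0, so log K = nE°cell / 0.0592 = (2)(+1.28) / 0.0592 = 43.2.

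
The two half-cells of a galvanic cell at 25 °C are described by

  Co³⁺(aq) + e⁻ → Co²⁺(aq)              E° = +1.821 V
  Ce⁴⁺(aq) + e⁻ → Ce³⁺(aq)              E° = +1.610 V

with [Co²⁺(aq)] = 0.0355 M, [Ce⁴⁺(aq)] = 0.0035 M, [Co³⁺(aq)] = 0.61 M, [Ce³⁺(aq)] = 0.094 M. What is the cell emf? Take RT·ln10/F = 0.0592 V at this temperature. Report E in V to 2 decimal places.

+0.37 V

Since E°(Co³⁺/Co²⁺) > E°(Ce⁴⁺/Ce³⁺), Co³⁺/Co²⁺ serves as the cathode.
E°cell = E°cat − E°an = +1.821 − (+1.610) = +0.211 V; n = 1.
For the overall reaction Co³⁺(aq) + Ce³⁺(aq) → Co²⁺(aq) + Ce⁴⁺(aq), Q = ([Co²⁺(aq)]·[Ce⁴⁺(aq)]) / ([Co³⁺(aq)]·[Ce³⁺(aq)]) = 0.00217, giving log Q = −2.664.
By the Nernst equation, E = +0.211 − (0.0592/1)·(−2.664) = +0.37 V.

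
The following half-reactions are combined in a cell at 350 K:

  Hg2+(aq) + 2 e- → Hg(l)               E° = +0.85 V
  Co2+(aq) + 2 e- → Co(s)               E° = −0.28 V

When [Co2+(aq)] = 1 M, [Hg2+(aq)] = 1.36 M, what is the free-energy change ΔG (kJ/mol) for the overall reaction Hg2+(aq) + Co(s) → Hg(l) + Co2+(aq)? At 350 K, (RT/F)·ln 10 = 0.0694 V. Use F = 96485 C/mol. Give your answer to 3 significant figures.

The standard cell potential is +0.85 − (−0.28) = +1.13 V, with n = 2 electrons in the balanced equation.
Q = [Co2+(aq)] / [Hg2+(aq)] = 0.735, so log Q = −0.134 and E = +1.13 − (0.0694/2)(−0.134) = +1.1346 V.
Then ΔG = −nFE = −2 × 96485 × +1.1346 J/mol = −219 kJ/mol.

−219 kJ/mol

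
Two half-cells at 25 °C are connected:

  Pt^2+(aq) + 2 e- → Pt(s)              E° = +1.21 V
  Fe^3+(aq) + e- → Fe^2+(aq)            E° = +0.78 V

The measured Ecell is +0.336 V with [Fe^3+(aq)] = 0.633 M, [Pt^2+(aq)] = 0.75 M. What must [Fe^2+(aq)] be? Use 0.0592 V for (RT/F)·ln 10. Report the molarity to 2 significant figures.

0.019 M

The Pt²⁺/Pt couple has the larger reduction potential, so it is the cathode: E°cell = +1.21 − (+0.78) = +0.43 V and n = 2.
From the Nernst equation, log Q = n(E° − E)/0.0592 = 2·(+0.43 − (+0.336))/0.0592 = 3.176.
The balanced reaction is Pt^2+(aq) + 2 Fe^2+(aq) → Pt(s) + 2 Fe^3+(aq), so Q = [Fe^3+(aq)]^2 / ([Pt^2+(aq)]·[Fe^2+(aq)]^2).
Isolating [Fe^2+(aq)] in Q = 10^{3.176} yields log [Fe^2+(aq)] = −1.724, i.e. 0.019 M.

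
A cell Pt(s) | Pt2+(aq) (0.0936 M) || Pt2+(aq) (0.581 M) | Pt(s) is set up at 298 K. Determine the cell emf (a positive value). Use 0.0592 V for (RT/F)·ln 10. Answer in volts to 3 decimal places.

For a concentration cell E°cell = 0, since both electrodes use the same couple.
The compartment with the higher Pt2+(aq) concentration (0.581 M) acts as the cathode; ions are reduced there and produced at the dilute (0.0936 M) anode.
With n = 2, Ecell = −(0.0592/2)·log([dilute]/[conc]) = −(0.0592/2)·log(0.0936/0.581) = +0.023 V.

0.023 V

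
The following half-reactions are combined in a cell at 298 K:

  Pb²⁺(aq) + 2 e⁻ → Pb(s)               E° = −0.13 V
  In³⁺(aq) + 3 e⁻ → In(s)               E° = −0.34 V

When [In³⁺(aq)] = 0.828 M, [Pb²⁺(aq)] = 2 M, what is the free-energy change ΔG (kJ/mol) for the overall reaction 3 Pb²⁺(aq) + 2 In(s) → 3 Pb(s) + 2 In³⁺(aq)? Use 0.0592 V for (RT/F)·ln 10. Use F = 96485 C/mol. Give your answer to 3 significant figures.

The standard cell potential is −0.13 − (−0.34) = +0.21 V, with n = 6 electrons in the balanced equation.
Q = [In³⁺(aq)]^2 / [Pb²⁺(aq)]^3 = 0.0857, so log Q = −1.067 and E = +0.21 − (0.0592/6)(−1.067) = +0.2205 V.
ΔG = −nFE = −(6)(96485)(+0.2205) J/mol = −128 kJ/mol.

−128 kJ/mol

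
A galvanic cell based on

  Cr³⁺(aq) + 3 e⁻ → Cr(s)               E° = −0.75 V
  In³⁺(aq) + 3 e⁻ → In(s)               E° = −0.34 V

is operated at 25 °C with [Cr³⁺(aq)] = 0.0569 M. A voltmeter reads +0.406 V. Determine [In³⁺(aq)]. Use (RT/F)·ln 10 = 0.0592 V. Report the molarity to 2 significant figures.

The In³⁺/In couple has the larger reduction potential, so it is the cathode: E°cell = −0.34 − (−0.75) = +0.41 V and n = 3.
Rearranging E = E° − (0.0592/n)·log Q gives log Q = 3(+0.41 − (+0.406))/0.0592 = 0.203.
Balancing electrons gives In³⁺(aq) + Cr(s) → In(s) + Cr³⁺(aq); thus Q = [Cr³⁺(aq)] / [In³⁺(aq)].
Isolating [In³⁺(aq)] in Q = 10^{0.203} yields log [In³⁺(aq)] = −1.448, i.e. 0.036 M.

0.036 M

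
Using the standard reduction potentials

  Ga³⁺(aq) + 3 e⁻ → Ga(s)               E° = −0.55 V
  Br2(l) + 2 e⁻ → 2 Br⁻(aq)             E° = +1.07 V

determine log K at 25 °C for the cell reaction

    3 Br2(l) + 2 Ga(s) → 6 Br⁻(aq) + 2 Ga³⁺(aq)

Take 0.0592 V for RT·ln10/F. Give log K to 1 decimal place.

The Br₂/Br⁻ couple is reduced (cathode); E°cell = +1.07 − (−0.55) = +1.62 V with n = 6.
At equilibrium E = 0, so log K = nE°cell / 0.0592 = (6)(+1.62) / 0.0592 = 164.2.

log K = 164.2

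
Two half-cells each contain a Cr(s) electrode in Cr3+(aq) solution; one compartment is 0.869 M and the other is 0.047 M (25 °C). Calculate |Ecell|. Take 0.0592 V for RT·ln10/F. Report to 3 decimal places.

0.025 V

For a concentration cell E°cell = 0, since both electrodes use the same couple.
The compartment with the higher Cr3+(aq) concentration (0.869 M) acts as the cathode; ions are reduced there and produced at the dilute (0.047 M) anode.
With n = 3, Ecell = −(0.0592/3)·log([dilute]/[conc]) = −(0.0592/3)·log(0.047/0.869) = +0.025 V.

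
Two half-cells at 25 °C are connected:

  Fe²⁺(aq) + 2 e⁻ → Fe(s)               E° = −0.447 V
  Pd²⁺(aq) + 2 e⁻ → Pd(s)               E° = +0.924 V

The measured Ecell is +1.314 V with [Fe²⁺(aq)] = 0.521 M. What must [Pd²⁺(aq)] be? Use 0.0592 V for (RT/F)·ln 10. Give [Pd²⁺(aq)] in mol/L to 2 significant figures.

The Pd²⁺/Pd couple has the larger reduction potential, so it is the cathode: E°cell = +0.924 − (−0.447) = +1.371 V and n = 2.
Rearranging E = E° − (0.0592/n)·log Q gives log Q = 2(+1.371 − (+1.314))/0.0592 = 1.926.
For Pd²⁺(aq) + Fe(s) → Pd(s) + Fe²⁺(aq), the reaction quotient is Q = [Fe²⁺(aq)] / [Pd²⁺(aq)].
Substituting the known concentrations and solving, log [Pd²⁺(aq)] = −2.209 and [Pd²⁺(aq)] = 0.0062 M.

0.0062 M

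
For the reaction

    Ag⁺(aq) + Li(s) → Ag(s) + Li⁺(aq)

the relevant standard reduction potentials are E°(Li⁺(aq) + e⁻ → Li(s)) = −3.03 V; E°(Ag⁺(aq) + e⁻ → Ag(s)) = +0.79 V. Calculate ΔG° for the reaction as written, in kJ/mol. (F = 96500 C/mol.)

In the reaction as written Ag⁺(aq) is reduced, so the Ag⁺/Ag couple is the cathode and Li⁺/Li is the anode.
E°cell = +0.79 − (−3.03) = +3.82 V; balancing electrons gives n = 1.
ΔG° = −nFE°cell = −(1)(96500)(+3.82) J/mol = −369 kJ/mol.

−369 kJ/mol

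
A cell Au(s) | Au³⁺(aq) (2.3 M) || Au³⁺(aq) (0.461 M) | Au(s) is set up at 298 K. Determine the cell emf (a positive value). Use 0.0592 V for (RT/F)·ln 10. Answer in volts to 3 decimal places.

0.014 V

For a concentration cell E°cell = 0, since both electrodes use the same couple.
The compartment with the higher Au³⁺(aq) concentration (2.3 M) acts as the cathode; ions are reduced there and produced at the dilute (0.461 M) anode.
With n = 3, Ecell = −(0.0592/3)·log([dilute]/[conc]) = −(0.0592/3)·log(0.461/2.3) = +0.014 V.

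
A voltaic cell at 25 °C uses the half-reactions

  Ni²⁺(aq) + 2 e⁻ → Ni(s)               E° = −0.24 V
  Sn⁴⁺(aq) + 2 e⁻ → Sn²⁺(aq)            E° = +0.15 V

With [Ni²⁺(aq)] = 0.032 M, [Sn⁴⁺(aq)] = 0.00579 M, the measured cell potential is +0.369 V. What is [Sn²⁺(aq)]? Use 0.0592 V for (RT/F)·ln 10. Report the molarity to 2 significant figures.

The Sn⁴⁺/Sn²⁺ couple has the larger reduction potential, so it is the cathode: E°cell = +0.15 − (−0.24) = +0.39 V and n = 2.
Rearranging E = E° − (0.0592/n)·log Q gives log Q = 2(+0.39 − (+0.369))/0.0592 = 0.709.
Balancing electrons gives Sn⁴⁺(aq) + Ni(s) → Sn²⁺(aq) + Ni²⁺(aq); thus Q = ([Sn²⁺(aq)]·[Ni²⁺(aq)]) / [Sn⁴⁺(aq)].
Solving for the unknown gives log [Sn²⁺(aq)] = −0.033, so [Sn²⁺(aq)] ≈ 0.93 M.

0.93 M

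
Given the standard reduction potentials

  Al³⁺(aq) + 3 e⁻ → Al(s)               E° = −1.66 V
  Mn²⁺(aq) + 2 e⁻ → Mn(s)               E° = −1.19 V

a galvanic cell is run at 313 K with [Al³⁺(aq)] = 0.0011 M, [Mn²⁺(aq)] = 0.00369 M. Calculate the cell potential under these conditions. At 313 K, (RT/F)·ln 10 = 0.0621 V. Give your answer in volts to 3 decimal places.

Mn²⁺/Mn is reduced (cathode, E° = −1.19 V) and Al³⁺/Al is oxidized (anode).
E°cell = E°cat − E°an = −1.19 − (−1.66) = +0.47 V; n = 6.
The balanced reaction is 3 Mn²⁺(aq) + 2 Al(s) → 3 Mn(s) + 2 Al³⁺(aq), so Q = [Al³⁺(aq)]^2 / [Mn²⁺(aq)]^3 = 24.1 and log Q = 1.382.
By the Nernst equation, E = +0.47 − (0.0621/6)·(1.382) = +0.456 V.

+0.456 V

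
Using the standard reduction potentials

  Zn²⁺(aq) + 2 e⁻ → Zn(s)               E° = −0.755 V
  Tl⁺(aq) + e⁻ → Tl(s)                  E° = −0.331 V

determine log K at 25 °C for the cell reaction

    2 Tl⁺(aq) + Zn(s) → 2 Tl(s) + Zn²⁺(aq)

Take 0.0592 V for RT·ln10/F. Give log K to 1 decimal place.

log K = 14.3

The Tl⁺/Tl couple is reduced (cathode); E°cell = −0.331 − (−0.755) = +0.424 V with n = 2.
At equilibrium E = 0, so log K = nE°cell / 0.0592 = (2)(+0.424) / 0.0592 = 14.3.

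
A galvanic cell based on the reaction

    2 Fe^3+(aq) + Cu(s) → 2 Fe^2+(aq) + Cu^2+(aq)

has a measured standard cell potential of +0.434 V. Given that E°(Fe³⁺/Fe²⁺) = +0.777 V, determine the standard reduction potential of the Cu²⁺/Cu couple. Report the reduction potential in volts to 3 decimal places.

In the reaction as written the Fe³⁺/Fe²⁺ couple is reduced (cathode) and Cu²⁺/Cu is oxidized (anode), so E°cell = E°(Fe³⁺/Fe²⁺) − E°(Cu²⁺/Cu).
E°(Cu²⁺/Cu) = E°(cathode) − E°cell = +0.777 − (+0.434) = +0.343 V.

+0.343 V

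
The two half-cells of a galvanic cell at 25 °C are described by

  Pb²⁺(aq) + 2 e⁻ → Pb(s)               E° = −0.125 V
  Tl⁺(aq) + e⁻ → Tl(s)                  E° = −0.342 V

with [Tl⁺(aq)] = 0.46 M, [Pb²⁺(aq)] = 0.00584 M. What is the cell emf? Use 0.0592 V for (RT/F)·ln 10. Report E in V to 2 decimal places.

Since E°(Pb²⁺/Pb) > E°(Tl⁺/Tl), Pb²⁺/Pb serves as the cathode.
E°cell = −0.125 − (−0.342) = +0.217 V, with n = 2 electrons transferred.
For the overall reaction Pb²⁺(aq) + 2 Tl(s) → Pb(s) + 2 Tl⁺(aq), Q = [Tl⁺(aq)]^2 / [Pb²⁺(aq)] = 36.2, giving log Q = 1.559.
Applying E = E° − (RT ln10/nF)·log Q gives +0.217 − (0.0592/2)(1.559) = +0.17 V.

+0.17 V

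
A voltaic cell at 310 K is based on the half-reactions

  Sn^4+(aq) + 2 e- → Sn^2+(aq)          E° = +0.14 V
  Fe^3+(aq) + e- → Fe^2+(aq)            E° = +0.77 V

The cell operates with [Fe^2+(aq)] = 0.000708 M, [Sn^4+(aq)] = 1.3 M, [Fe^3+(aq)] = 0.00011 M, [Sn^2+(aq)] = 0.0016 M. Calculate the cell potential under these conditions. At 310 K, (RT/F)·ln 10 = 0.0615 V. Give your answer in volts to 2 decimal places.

+0.49 V

The Fe³⁺/Fe²⁺ couple has the more positive E°, so it is the cathode; Sn⁴⁺/Sn²⁺ is the anode.
The standard potential is +0.77 − (+0.14) = +0.63 V and the balanced reaction transfers n = 2 electrons.
For the overall reaction 2 Fe^3+(aq) + Sn^2+(aq) → 2 Fe^2+(aq) + Sn^4+(aq), Q = ([Fe^2+(aq)]^2·[Sn^4+(aq)]) / ([Fe^3+(aq)]^2·[Sn^2+(aq)]) = 3.37×10^4, giving log Q = 4.527.
Applying E = E° − (RT ln10/nF)·log Q gives +0.63 − (0.0615/2)(4.527) = +0.49 V.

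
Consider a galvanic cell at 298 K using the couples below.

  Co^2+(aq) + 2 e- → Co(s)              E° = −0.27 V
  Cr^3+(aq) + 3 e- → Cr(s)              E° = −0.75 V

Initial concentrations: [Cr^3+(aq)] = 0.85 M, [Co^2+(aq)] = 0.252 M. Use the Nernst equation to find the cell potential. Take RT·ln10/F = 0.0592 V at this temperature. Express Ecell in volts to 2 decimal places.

+0.46 V

Since E°(Co²⁺/Co) > E°(Cr³⁺/Cr), Co²⁺/Co serves as the cathode.
E°cell = E°cat − E°an = −0.27 − (−0.75) = +0.48 V; n = 6.
The balanced reaction is 3 Co^2+(aq) + 2 Cr(s) → 3 Co(s) + 2 Cr^3+(aq), so Q = [Cr^3+(aq)]^2 / [Co^2+(aq)]^3 = 45.1 and log Q = 1.655.
By the Nernst equation, E = +0.48 − (0.0592/6)·(1.655) = +0.46 V.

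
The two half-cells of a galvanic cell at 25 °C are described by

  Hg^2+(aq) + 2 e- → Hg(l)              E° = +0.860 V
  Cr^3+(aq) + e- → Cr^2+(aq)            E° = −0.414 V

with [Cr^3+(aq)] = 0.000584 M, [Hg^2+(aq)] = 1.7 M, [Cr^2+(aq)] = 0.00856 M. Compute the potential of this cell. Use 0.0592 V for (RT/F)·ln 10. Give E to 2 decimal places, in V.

+1.35 V

Since E°(Hg²⁺/Hg) > E°(Cr³⁺/Cr²⁺), Hg²⁺/Hg serves as the cathode.
E°cell = E°cat − E°an = +0.860 − (−0.414) = +1.274 V; n = 2.
Balancing gives Hg^2+(aq) + 2 Cr^2+(aq) → Hg(l) + 2 Cr^3+(aq); hence Q = [Cr^3+(aq)]^2 / ([Hg^2+(aq)]·[Cr^2+(aq)]^2) = 0.00274 (log Q = −2.563).
Applying E = E° − (RT ln10/nF)·log Q gives +1.274 − (0.0592/2)(−2.563) = +1.35 V.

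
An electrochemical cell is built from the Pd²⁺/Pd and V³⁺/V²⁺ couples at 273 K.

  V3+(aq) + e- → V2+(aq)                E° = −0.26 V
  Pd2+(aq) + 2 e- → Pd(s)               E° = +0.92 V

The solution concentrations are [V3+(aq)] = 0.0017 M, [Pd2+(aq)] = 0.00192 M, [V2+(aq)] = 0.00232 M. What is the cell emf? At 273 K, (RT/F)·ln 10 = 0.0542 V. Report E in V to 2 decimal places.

The Pd²⁺/Pd couple has the more positive E°, so it is the cathode; V³⁺/V²⁺ is the anode.
E°cell = E°cat − E°an = +0.92 − (−0.26) = +1.18 V; n = 2.
For the overall reaction Pd2+(aq) + 2 V2+(aq) → Pd(s) + 2 V3+(aq), Q = [V3+(aq)]^2 / ([Pd2+(aq)]·[V2+(aq)]^2) = 280, giving log Q = 2.447.
E = E° − (0.0542/n)·log Q = +1.18 − (0.0542/2)(2.447) = +1.11 V.

+1.11 V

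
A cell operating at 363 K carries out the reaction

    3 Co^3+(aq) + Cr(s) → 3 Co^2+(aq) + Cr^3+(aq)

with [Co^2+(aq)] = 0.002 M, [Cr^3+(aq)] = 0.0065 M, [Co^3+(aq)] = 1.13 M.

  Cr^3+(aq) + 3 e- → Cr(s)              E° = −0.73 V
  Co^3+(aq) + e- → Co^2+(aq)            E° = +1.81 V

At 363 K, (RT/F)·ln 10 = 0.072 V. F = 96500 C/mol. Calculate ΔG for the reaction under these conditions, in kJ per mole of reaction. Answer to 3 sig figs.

E°cell = +1.81 − (−0.73) = +2.54 V; the balanced reaction transfers n = 3 electrons.
Here Q = ([Co^2+(aq)]^3·[Cr^3+(aq)]) / [Co^3+(aq)]^3 = 3.6×10^−11 (log Q = −10.443), giving E = +2.54 − (0.072/3)·(−10.443) = +2.7906 V.
Then ΔG = −nFE = −3 × 96500 × +2.7906 J/mol = −808 kJ/mol.

−808 kJ/mol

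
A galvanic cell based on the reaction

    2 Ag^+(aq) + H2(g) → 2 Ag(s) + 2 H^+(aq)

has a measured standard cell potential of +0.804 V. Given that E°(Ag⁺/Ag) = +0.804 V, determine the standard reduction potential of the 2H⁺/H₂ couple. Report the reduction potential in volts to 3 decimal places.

+0.000 V

In the reaction as written the Ag⁺/Ag couple is reduced (cathode) and 2H⁺/H₂ is oxidized (anode), so E°cell = E°(Ag⁺/Ag) − E°(2H⁺/H₂).
E°(2H⁺/H₂) = E°(cathode) − E°cell = +0.804 − (+0.804) = +0.000 V.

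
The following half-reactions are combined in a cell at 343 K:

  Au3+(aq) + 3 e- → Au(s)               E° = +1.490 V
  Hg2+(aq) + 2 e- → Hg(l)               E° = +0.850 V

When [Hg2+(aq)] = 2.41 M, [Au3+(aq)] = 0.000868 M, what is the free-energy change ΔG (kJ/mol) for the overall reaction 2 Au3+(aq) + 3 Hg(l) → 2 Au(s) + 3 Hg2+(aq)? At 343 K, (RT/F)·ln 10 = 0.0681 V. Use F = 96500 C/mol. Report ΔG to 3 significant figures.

−323 kJ/mol

The standard cell potential is +1.490 − (+0.850) = +0.640 V, with n = 6 electrons in the balanced equation.
The reaction quotient is [Hg2+(aq)]^3 / [Au3+(aq)]^2 = 1.86×10^7; by Nernst, E = +0.640 − (0.0681/6)(7.269) = +0.5575 V.
Finally ΔG = −nFE = −(6)(96500 C/mol)(+0.5575 V) = −323 kJ/mol.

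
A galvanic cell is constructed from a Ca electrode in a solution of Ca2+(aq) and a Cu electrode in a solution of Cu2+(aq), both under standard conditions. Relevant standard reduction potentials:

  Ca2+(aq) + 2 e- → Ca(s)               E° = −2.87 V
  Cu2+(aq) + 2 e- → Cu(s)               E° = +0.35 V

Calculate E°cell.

+3.22 V

Of the two couples in this cell, the one with the more positive reduction potential is reduced at the cathode: here that is Cu²⁺/Cu (+0.35 V); Ca²⁺/Ca (−2.87 V) is the anode.
E°cell = E°(cathode) − E°(anode) = +0.35 − (−2.87) = +3.22 V.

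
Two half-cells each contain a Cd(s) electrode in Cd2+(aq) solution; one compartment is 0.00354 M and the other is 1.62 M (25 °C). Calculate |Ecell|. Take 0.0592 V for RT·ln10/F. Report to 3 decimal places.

For a concentration cell E°cell = 0, since both electrodes use the same couple.
The compartment with the higher Cd2+(aq) concentration (1.62 M) acts as the cathode; ions are reduced there and produced at the dilute (0.00354 M) anode.
With n = 2, Ecell = −(0.0592/2)·log([dilute]/[conc]) = −(0.0592/2)·log(0.00354/1.62) = +0.079 V.

0.079 V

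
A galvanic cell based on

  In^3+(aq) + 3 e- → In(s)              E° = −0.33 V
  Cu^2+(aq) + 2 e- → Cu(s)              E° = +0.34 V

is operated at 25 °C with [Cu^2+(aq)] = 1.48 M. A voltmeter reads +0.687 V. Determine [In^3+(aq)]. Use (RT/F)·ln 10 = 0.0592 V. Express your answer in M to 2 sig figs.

0.25 M

Cu²⁺/Cu is the cathode (higher E°); E°cell = +0.34 − (−0.33) = +0.67 V with n = 6.
Since E = E° − (0.0592/n)·log Q, log Q = n(E° − E)/0.0592 = −1.723.
For 3 Cu^2+(aq) + 2 In(s) → 3 Cu(s) + 2 In^3+(aq), the reaction quotient is Q = [In^3+(aq)]^2 / [Cu^2+(aq)]^3.
Isolating [In^3+(aq)] in Q = 10^{−1.723} yields log [In^3+(aq)] = −0.606, i.e. 0.25 M.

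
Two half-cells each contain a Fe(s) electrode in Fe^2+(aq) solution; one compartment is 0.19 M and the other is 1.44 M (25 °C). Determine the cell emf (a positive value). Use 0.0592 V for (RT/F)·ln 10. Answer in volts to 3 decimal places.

For a concentration cell E°cell = 0, since both electrodes use the same couple.
The compartment with the higher Fe^2+(aq) concentration (1.44 M) acts as the cathode; ions are reduced there and produced at the dilute (0.19 M) anode.
With n = 2, Ecell = −(0.0592/2)·log([dilute]/[conc]) = −(0.0592/2)·log(0.19/1.44) = +0.026 V.

0.026 V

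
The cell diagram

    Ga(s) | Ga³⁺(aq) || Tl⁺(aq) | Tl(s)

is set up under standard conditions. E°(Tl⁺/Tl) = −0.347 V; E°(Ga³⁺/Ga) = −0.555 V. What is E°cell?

+0.208 V

By convention the left-hand electrode in cell notation is the anode (oxidation) and the right-hand electrode is the cathode (reduction).
E°cell = E°(right) − E°(left) = −0.347 − (−0.555) = +0.208 V.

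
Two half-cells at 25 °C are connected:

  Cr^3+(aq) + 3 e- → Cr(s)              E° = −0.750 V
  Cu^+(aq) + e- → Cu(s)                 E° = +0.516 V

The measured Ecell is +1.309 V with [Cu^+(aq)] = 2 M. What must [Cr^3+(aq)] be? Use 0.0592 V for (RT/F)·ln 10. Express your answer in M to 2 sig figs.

Cu⁺/Cu is the cathode (higher E°); E°cell = +0.516 − (−0.750) = +1.266 V with n = 3.
From the Nernst equation, log Q = n(E° − E)/0.0592 = 3·(+1.266 − (+1.309))/0.0592 = −2.179.
The balanced reaction is 3 Cu^+(aq) + Cr(s) → 3 Cu(s) + Cr^3+(aq), so Q = [Cr^3+(aq)] / [Cu^+(aq)]^3.
Isolating [Cr^3+(aq)] in Q = 10^{−2.179} yields log [Cr^3+(aq)] = −1.276, i.e. 0.053 M.

0.053 M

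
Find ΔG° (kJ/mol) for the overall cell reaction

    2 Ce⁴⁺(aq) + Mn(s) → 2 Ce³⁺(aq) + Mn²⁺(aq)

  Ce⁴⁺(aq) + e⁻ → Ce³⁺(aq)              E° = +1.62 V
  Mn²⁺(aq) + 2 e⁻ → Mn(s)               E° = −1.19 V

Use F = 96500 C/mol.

−542 kJ/mol

In the reaction as written Ce⁴⁺(aq) is reduced, so the Ce⁴⁺/Ce³⁺ couple is the cathode and Mn²⁺/Mn is the anode.
E°cell = +1.62 − (−1.19) = +2.81 V; balancing electrons gives n = 2.
ΔG° = −nFE°cell = −(2)(96500)(+2.81) J/mol = −542 kJ/mol.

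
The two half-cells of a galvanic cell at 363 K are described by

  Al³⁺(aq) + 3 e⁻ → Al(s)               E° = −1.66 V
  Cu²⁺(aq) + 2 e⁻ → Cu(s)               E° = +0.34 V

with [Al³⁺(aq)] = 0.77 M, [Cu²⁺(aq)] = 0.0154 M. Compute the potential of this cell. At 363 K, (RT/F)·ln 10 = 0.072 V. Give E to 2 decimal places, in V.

Cu²⁺/Cu is reduced (cathode, E° = +0.34 V) and Al³⁺/Al is oxidized (anode).
The standard potential is +0.34 − (−1.66) = +2.00 V and the balanced reaction transfers n = 6 electrons.
For the overall reaction 3 Cu²⁺(aq) + 2 Al(s) → 3 Cu(s) + 2 Al³⁺(aq), Q = [Al³⁺(aq)]^2 / [Cu²⁺(aq)]^3 = 1.62×10^5, giving log Q = 5.210.
Applying E = E° − (RT ln10/nF)·log Q gives +2.00 − (0.072/6)(5.210) = +1.94 V.

+1.94 V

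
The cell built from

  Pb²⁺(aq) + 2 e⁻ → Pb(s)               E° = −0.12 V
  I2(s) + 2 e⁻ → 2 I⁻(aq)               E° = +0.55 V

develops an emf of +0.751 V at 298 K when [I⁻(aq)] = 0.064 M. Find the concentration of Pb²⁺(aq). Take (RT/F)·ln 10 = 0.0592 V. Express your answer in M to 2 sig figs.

0.45 M

I₂/I⁻ is the cathode (higher E°); E°cell = +0.55 − (−0.12) = +0.67 V with n = 2.
From the Nernst equation, log Q = n(E° − E)/0.0592 = 2·(+0.67 − (+0.751))/0.0592 = −2.736.
Balancing electrons gives I2(s) + Pb(s) → 2 I⁻(aq) + Pb²⁺(aq); thus Q = [I⁻(aq)]^2·[Pb²⁺(aq)].
Solving for the unknown gives log [Pb²⁺(aq)] = −0.348, so [Pb²⁺(aq)] ≈ 0.45 M.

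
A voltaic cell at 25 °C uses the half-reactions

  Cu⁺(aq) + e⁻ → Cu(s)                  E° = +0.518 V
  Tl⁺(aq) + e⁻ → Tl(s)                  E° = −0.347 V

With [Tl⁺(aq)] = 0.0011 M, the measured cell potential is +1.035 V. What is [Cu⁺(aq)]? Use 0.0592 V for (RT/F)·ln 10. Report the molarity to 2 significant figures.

The Cu⁺/Cu couple has the larger reduction potential, so it is the cathode: E°cell = +0.518 − (−0.347) = +0.865 V and n = 1.
Rearranging E = E° − (0.0592/n)·log Q gives log Q = 1(+0.865 − (+1.035))/0.0592 = −2.872.
For Cu⁺(aq) + Tl(s) → Cu(s) + Tl⁺(aq), the reaction quotient is Q = [Tl⁺(aq)] / [Cu⁺(aq)].
Substituting the known concentrations and solving, log [Cu⁺(aq)] = −0.087 and [Cu⁺(aq)] = 0.82 M.

0.82 M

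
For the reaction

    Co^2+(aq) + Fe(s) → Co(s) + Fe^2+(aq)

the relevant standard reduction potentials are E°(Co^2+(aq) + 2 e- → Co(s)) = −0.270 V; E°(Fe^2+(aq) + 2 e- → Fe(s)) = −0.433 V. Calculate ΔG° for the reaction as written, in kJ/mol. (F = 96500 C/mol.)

In the reaction as written Co^2+(aq) is reduced, so the Co²⁺/Co couple is the cathode and Fe²⁺/Fe is the anode.
E°cell = −0.270 − (−0.433) = +0.163 V; balancing electrons gives n = 2.
ΔG° = −nFE°cell = −(2)(96500)(+0.163) J/mol = −31.5 kJ/mol.

−31.5 kJ/mol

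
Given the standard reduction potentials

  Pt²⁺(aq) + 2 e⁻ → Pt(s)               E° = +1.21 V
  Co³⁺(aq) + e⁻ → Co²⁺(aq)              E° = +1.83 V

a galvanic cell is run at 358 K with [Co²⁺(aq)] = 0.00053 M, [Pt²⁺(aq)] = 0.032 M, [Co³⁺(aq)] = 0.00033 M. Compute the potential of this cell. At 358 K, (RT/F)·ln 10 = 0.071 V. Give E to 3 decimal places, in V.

Since E°(Co³⁺/Co²⁺) > E°(Pt²⁺/Pt), Co³⁺/Co²⁺ serves as the cathode.
E°cell = +1.83 − (+1.21) = +0.62 V, with n = 2 electrons transferred.
Balancing gives 2 Co³⁺(aq) + Pt(s) → 2 Co²⁺(aq) + Pt²⁺(aq); hence Q = ([Co²⁺(aq)]^2·[Pt²⁺(aq)]) / [Co³⁺(aq)]^2 = 0.0825 (log Q = −1.083).
E = E° − (0.071/n)·log Q = +0.62 − (0.071/2)(−1.083) = +0.658 V.

+0.658 V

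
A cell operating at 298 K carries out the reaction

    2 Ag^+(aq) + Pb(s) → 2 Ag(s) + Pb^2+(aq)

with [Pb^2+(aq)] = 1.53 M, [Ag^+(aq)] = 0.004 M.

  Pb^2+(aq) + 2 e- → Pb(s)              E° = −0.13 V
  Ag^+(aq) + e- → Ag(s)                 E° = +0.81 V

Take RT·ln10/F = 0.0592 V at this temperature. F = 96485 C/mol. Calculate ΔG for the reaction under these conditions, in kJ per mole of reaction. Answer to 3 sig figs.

With Ag⁺/Ag reduced at the cathode, E°cell = +0.81 − (−0.13) = +0.94 V and n = 2.
Q = [Pb^2+(aq)] / [Ag^+(aq)]^2 = 9.56×10^4, so log Q = 4.981 and E = +0.94 − (0.0592/2)(4.981) = +0.7926 V.
ΔG = −nFE = −(2)(96485)(+0.7926) J/mol = −153 kJ/mol.

−153 kJ/mol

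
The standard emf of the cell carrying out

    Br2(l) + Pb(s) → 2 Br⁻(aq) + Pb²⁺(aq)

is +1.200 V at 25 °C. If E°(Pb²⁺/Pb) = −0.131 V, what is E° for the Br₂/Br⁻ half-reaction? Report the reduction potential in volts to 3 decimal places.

+1.069 V

In the reaction as written the Br₂/Br⁻ couple is reduced (cathode) and Pb²⁺/Pb is oxidized (anode), so E°cell = E°(Br₂/Br⁻) − E°(Pb²⁺/Pb).
E°(Br₂/Br⁻) = E°cell + E°(anode) = +1.200 + (−0.131) = +1.069 V.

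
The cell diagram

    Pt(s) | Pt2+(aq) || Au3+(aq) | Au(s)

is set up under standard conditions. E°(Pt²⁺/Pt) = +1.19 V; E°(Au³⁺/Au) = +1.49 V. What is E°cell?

+0.30 V

By convention the left-hand electrode in cell notation is the anode (oxidation) and the right-hand electrode is the cathode (reduction).
E°cell = E°(right) − E°(left) = +1.49 − (+1.19) = +0.30 V.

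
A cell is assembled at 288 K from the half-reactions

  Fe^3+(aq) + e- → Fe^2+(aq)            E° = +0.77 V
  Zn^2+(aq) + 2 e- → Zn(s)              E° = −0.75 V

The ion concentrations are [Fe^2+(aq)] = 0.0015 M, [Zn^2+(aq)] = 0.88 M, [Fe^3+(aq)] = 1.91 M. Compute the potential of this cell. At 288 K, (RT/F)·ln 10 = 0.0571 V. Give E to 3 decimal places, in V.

Fe³⁺/Fe²⁺ is reduced (cathode, E° = +0.77 V) and Zn²⁺/Zn is oxidized (anode).
The standard potential is +0.77 − (−0.75) = +1.52 V and the balanced reaction transfers n = 2 electrons.
The balanced reaction is 2 Fe^3+(aq) + Zn(s) → 2 Fe^2+(aq) + Zn^2+(aq), so Q = ([Fe^2+(aq)]^2·[Zn^2+(aq)]) / [Fe^3+(aq)]^2 = 5.43×10^−7 and log Q = −6.265.
Applying E = E° − (RT ln10/nF)·log Q gives +1.52 − (0.0571/2)(−6.265) = +1.699 V.

+1.699 V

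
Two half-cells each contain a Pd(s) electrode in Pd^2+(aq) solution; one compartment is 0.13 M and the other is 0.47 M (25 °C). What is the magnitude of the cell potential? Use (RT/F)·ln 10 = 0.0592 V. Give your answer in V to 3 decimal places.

For a concentration cell E°cell = 0, since both electrodes use the same couple.
The compartment with the higher Pd^2+(aq) concentration (0.47 M) acts as the cathode; ions are reduced there and produced at the dilute (0.13 M) anode.
With n = 2, Ecell = −(0.0592/2)·log([dilute]/[conc]) = −(0.0592/2)·log(0.13/0.47) = +0.017 V.

0.017 V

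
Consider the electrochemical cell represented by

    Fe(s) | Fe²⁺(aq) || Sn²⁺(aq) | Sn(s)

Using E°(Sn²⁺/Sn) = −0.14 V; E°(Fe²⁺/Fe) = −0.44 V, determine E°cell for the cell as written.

By convention the left-hand electrode in cell notation is the anode (oxidation) and the right-hand electrode is the cathode (reduction).
E°cell = E°(right) − E°(left) = −0.14 − (−0.44) = +0.30 V.

+0.30 V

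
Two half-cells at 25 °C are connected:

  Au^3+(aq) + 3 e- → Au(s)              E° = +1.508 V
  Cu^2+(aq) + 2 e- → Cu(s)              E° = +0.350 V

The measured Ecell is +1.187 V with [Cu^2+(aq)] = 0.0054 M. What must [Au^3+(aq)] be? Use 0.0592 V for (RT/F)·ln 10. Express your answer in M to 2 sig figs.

0.012 M

The Au³⁺/Au couple has the larger reduction potential, so it is the cathode: E°cell = +1.508 − (+0.350) = +1.158 V and n = 6.
Since E = E° − (0.0592/n)·log Q, log Q = n(E° − E)/0.0592 = −2.939.
The balanced reaction is 2 Au^3+(aq) + 3 Cu(s) → 2 Au(s) + 3 Cu^2+(aq), so Q = [Cu^2+(aq)]^3 / [Au^3+(aq)]^2.
Isolating [Au^3+(aq)] in Q = 10^{−2.939} yields log [Au^3+(aq)] = −1.932, i.e. 0.012 M.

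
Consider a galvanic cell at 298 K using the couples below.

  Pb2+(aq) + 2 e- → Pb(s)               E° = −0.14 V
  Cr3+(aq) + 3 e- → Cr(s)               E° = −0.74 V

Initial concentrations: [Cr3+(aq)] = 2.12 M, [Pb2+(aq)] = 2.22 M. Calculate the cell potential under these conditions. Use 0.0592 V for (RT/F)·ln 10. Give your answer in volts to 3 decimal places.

The Pb²⁺/Pb couple has the more positive E°, so it is the cathode; Cr³⁺/Cr is the anode.
E°cell = −0.14 − (−0.74) = +0.60 V, with n = 6 electrons transferred.
Balancing gives 3 Pb2+(aq) + 2 Cr(s) → 3 Pb(s) + 2 Cr3+(aq); hence Q = [Cr3+(aq)]^2 / [Pb2+(aq)]^3 = 0.411 (log Q = −0.386).
By the Nernst equation, E = +0.60 − (0.0592/6)·(−0.386) = +0.604 V.

+0.604 V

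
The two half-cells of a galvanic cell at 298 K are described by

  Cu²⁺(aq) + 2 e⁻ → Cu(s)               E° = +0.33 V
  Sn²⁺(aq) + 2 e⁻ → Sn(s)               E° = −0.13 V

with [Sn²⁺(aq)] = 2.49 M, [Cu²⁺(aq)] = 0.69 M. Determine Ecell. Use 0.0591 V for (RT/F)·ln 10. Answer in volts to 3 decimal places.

Since E°(Cu²⁺/Cu) > E°(Sn²⁺/Sn), Cu²⁺/Cu serves as the cathode.
E°cell = +0.33 − (−0.13) = +0.46 V, with n = 2 electrons transferred.
Balancing gives Cu²⁺(aq) + Sn(s) → Cu(s) + Sn²⁺(aq); hence Q = [Sn²⁺(aq)] / [Cu²⁺(aq)] = 3.61 (log Q = 0.557).
Applying E = E° − (RT ln10/nF)·log Q gives +0.46 − (0.0591/2)(0.557) = +0.444 V.

+0.444 V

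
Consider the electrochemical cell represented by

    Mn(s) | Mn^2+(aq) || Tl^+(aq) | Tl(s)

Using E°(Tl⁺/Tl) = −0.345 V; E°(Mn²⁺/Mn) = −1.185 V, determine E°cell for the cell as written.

By convention the left-hand electrode in cell notation is the anode (oxidation) and the right-hand electrode is the cathode (reduction).
E°cell = E°(right) − E°(left) = −0.345 − (−1.185) = +0.840 V.

+0.840 V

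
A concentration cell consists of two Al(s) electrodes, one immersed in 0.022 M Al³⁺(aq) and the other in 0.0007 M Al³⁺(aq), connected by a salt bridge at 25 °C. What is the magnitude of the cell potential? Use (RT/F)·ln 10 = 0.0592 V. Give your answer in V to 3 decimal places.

0.030 V

For a concentration cell E°cell = 0, since both electrodes use the same couple.
The compartment with the higher Al³⁺(aq) concentration (0.022 M) acts as the cathode; ions are reduced there and produced at the dilute (0.0007 M) anode.
With n = 3, Ecell = −(0.0592/3)·log([dilute]/[conc]) = −(0.0592/3)·log(0.0007/0.022) = +0.030 V.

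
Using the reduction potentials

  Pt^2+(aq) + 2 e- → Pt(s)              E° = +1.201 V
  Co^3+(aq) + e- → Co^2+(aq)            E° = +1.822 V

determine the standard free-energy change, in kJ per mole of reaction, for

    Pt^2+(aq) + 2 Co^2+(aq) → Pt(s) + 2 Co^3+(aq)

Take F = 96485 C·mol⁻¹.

In the reaction as written Pt^2+(aq) is reduced, so the Pt²⁺/Pt couple is the cathode and Co³⁺/Co²⁺ is the anode.
E°cell = +1.201 − (+1.822) = −0.621 V; balancing electrons gives n = 2.
ΔG° = −nFE°cell = −(2)(96485)(−0.621) J/mol = +120 kJ/mol.

+120 kJ/mol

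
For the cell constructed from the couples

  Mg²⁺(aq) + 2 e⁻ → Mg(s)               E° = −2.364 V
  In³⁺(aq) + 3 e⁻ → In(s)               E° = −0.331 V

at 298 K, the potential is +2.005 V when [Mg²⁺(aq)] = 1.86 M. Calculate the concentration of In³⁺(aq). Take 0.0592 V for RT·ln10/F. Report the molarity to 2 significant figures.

0.097 M

The In³⁺/In couple has the larger reduction potential, so it is the cathode: E°cell = −0.331 − (−2.364) = +2.033 V and n = 6.
Rearranging E = E° − (0.0592/n)·log Q gives log Q = 6(+2.033 − (+2.005))/0.0592 = 2.838.
For 2 In³⁺(aq) + 3 Mg(s) → 2 In(s) + 3 Mg²⁺(aq), the reaction quotient is Q = [Mg²⁺(aq)]^3 / [In³⁺(aq)]^2.
Solving for the unknown gives log [In³⁺(aq)] = −1.015, so [In³⁺(aq)] ≈ 0.097 M.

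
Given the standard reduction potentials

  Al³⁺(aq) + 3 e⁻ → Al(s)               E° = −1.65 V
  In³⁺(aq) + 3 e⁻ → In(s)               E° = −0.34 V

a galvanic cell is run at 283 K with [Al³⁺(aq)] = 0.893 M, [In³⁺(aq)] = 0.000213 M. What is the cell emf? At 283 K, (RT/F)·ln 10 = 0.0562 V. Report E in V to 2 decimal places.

In³⁺/In is reduced (cathode, E° = −0.34 V) and Al³⁺/Al is oxidized (anode).
E°cell = −0.34 − (−1.65) = +1.31 V, with n = 3 electrons transferred.
Balancing gives In³⁺(aq) + Al(s) → In(s) + Al³⁺(aq); hence Q = [Al³⁺(aq)] / [In³⁺(aq)] = 4.19×10^3 (log Q = 3.622).
By the Nernst equation, E = +1.31 − (0.0562/3)·(3.622) = +1.24 V.

+1.24 V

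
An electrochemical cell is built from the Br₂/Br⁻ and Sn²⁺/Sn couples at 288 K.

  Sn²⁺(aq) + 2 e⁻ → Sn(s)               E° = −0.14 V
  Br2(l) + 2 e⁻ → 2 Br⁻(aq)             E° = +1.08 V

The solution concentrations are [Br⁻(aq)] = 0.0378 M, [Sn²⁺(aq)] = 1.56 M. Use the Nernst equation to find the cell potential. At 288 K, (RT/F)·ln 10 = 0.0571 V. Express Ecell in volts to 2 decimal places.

Br₂/Br⁻ is reduced (cathode, E° = +1.08 V) and Sn²⁺/Sn is oxidized (anode).
E°cell = E°cat − E°an = +1.08 − (−0.14) = +1.22 V; n = 2.
The balanced reaction is Br2(l) + Sn(s) → 2 Br⁻(aq) + Sn²⁺(aq), so Q = [Br⁻(aq)]^2·[Sn²⁺(aq)] = 0.00223 and log Q = −2.652.
E = E° − (0.0571/n)·log Q = +1.22 − (0.0571/2)(−2.652) = +1.30 V.

+1.30 V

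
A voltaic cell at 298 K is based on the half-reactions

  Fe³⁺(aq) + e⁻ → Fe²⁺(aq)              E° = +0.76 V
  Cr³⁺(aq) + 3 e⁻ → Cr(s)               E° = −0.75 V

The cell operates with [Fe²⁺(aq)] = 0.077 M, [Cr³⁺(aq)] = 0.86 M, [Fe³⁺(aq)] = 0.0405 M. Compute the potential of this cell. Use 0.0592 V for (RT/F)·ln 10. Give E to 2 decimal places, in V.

+1.49 V

Since E°(Fe³⁺/Fe²⁺) > E°(Cr³⁺/Cr), Fe³⁺/Fe²⁺ serves as the cathode.
E°cell = +0.76 − (−0.75) = +1.51 V, with n = 3 electrons transferred.
Balancing gives 3 Fe³⁺(aq) + Cr(s) → 3 Fe²⁺(aq) + Cr³⁺(aq); hence Q = ([Fe²⁺(aq)]^3·[Cr³⁺(aq)]) / [Fe³⁺(aq)]^3 = 5.91 (log Q = 0.772).
By the Nernst equation, E = +1.51 − (0.0592/3)·(0.772) = +1.49 V.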